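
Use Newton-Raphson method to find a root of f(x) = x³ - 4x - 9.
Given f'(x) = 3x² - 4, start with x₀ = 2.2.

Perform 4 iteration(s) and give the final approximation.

f(x) = x³ - 4x - 9
f'(x) = 3x² - 4
x₀ = 2.2

Newton-Raphson formula: x_{n+1} = x_n - f(x_n)/f'(x_n)

Iteration 1:
  f(2.200000) = -7.152000
  f'(2.200000) = 10.520000
  x_1 = 2.200000 - (-7.152000)/10.520000 = 2.879848
Iteration 2:
  f(2.879848) = 3.364696
  f'(2.879848) = 20.880572
  x_2 = 2.879848 - 3.364696/20.880572 = 2.718708
Iteration 3:
  f(2.718708) = 0.220151
  f'(2.718708) = 18.174118
  x_3 = 2.718708 - 0.220151/18.174118 = 2.706594
Iteration 4:
  f(2.706594) = 0.001195
  f'(2.706594) = 17.976960
  x_4 = 2.706594 - 0.001195/17.976960 = 2.706528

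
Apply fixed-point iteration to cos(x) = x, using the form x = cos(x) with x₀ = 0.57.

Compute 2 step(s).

Equation: cos(x) = x
Fixed-point form: x = cos(x)
x₀ = 0.57

x_1 = g(0.570000) = 0.841901
x_2 = g(0.841901) = 0.666046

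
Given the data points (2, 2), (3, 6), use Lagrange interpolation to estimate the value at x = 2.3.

Lagrange interpolation formula:
P(x) = Σ yᵢ × Lᵢ(x)
where Lᵢ(x) = Π_{j≠i} (x - xⱼ)/(xᵢ - xⱼ)

L_0(2.3) = (2.3 - 3)/(2 - 3) = 0.700000
L_1(2.3) = (2.3 - 2)/(3 - 2) = 0.300000

P(2.3) = 2×L_0(2.3) + 6×L_1(2.3)
P(2.3) = 3.200000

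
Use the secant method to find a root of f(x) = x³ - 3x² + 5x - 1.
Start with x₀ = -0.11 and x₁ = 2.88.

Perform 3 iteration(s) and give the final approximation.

f(x) = x³ - 3x² + 5x - 1
x₀ = -0.11, x₁ = 2.88

Secant formula: x_{n+1} = x_n - f(x_n)(x_n - x_{n-1})/(f(x_n) - f(x_{n-1}))

Iteration 1:
  f(-0.110000) = -1.587631
  f(2.880000) = 12.404672
  x_2 = 2.880000 - 12.404672×(2.880000 - (-0.110000))/(12.404672 - (-1.587631))
       = 0.229259
Iteration 2:
  f(2.880000) = 12.404672
  f(0.229259) = 0.000666
  x_3 = 0.229259 - 0.000666×(0.229259 - 2.880000)/(0.000666 - 12.404672)
       = 0.229117
Iteration 3:
  f(0.229259) = 0.000666
  f(0.229117) = 0.000128
  x_4 = 0.229117 - 0.000128×(0.229117 - 0.229259)/(0.000128 - 0.000666)
       = 0.229083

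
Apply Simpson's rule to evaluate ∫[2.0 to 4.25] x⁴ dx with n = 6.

f(x) = x⁴
a = 2.0, b = 4.25, n = 6
h = (b - a)/n = 0.375000

Simpson's rule: (h/3)[f(x₀) + 4f(x₁) + 2f(x₂) + ... + f(xₙ)]

x_0 = 2.0000, f(x_0) = 16.000000, coefficient = 1
x_1 = 2.3750, f(x_1) = 31.816650, coefficient = 4
x_2 = 2.7500, f(x_2) = 57.191406, coefficient = 2
x_3 = 3.1250, f(x_3) = 95.367432, coefficient = 4
x_4 = 3.5000, f(x_4) = 150.062500, coefficient = 2
x_5 = 3.8750, f(x_5) = 225.468994, coefficient = 4
x_6 = 4.2500, f(x_6) = 326.253906, coefficient = 1

I ≈ (0.375000/3) × 2167.374023 = 270.921753
Exact value: 270.915820
Error: 0.005933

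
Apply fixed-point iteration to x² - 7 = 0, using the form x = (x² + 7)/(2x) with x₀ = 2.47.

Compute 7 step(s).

Equation: x² - 7 = 0
Fixed-point form: x = (x² + 7)/(2x)
x₀ = 2.47

x_1 = g(2.470000) = 2.652004
x_2 = g(2.652004) = 2.645759
x_3 = g(2.645759) = 2.645751
x_4 = g(2.645751) = 2.645751
x_5 = g(2.645751) = 2.645751
x_6 = g(2.645751) = 2.645751
x_7 = g(2.645751) = 2.645751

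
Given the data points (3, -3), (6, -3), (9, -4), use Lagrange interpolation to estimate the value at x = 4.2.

Lagrange interpolation formula:
P(x) = Σ yᵢ × Lᵢ(x)
where Lᵢ(x) = Π_{j≠i} (x - xⱼ)/(xᵢ - xⱼ)

L_0(4.2) = (4.2 - 6)/(3 - 6) × (4.2 - 9)/(3 - 9) = 0.480000
L_1(4.2) = (4.2 - 3)/(6 - 3) × (4.2 - 9)/(6 - 9) = 0.640000
L_2(4.2) = (4.2 - 3)/(9 - 3) × (4.2 - 6)/(9 - 6) = -0.120000

P(4.2) = (-3)×L_0(4.2) + (-3)×L_1(4.2) + (-4)×L_2(4.2)
P(4.2) = -2.880000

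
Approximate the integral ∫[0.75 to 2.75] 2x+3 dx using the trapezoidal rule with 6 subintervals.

f(x) = 2x+3
a = 0.75, b = 2.75, n = 6
h = (b - a)/n = 0.333333

Trapezoidal rule: (h/2)[f(x₀) + 2f(x₁) + 2f(x₂) + ... + f(xₙ)]

x_0 = 0.7500, f(x_0) = 4.500000, coefficient = 1
x_1 = 1.0833, f(x_1) = 5.166667, coefficient = 2
x_2 = 1.4167, f(x_2) = 5.833333, coefficient = 2
x_3 = 1.7500, f(x_3) = 6.500000, coefficient = 2
x_4 = 2.0833, f(x_4) = 7.166667, coefficient = 2
x_5 = 2.4167, f(x_5) = 7.833333, coefficient = 2
x_6 = 2.7500, f(x_6) = 8.500000, coefficient = 1

I ≈ (0.333333/2) × 78.000000 = 13.000000
Exact value: 13.000000
Error: 0.000000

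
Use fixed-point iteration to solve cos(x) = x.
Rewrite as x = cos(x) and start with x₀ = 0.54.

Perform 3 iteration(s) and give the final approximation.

Equation: cos(x) = x
Fixed-point form: x = cos(x)
x₀ = 0.54

x_1 = g(0.540000) = 0.857709
x_2 = g(0.857709) = 0.654172
x_3 = g(0.654172) = 0.793552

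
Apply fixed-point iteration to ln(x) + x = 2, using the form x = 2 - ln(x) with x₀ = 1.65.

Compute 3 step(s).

Equation: ln(x) + x = 2
Fixed-point form: x = 2 - ln(x)
x₀ = 1.65

x_1 = g(1.650000) = 1.499225
x_2 = g(1.499225) = 1.595052
x_3 = g(1.595052) = 1.533094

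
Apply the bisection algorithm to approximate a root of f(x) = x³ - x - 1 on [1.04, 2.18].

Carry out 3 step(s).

f(x) = x³ - x - 1
Initial interval: [1.04, 2.18]

Iteration 1:
  c_1 = (1.040000 + 2.180000)/2 = 1.610000
  f(c_1) = f(1.610000) = 1.563281
  f(a) × f(c) < 0, new interval: [1.040000, 1.610000]
Iteration 2:
  c_2 = (1.040000 + 1.610000)/2 = 1.325000
  f(c_2) = f(1.325000) = 0.001203
  f(a) × f(c) < 0, new interval: [1.040000, 1.325000]
Iteration 3:
  c_3 = (1.040000 + 1.325000)/2 = 1.182500
  f(c_3) = f(1.182500) = -0.529003
  f(a) × f(c) ≥ 0, new interval: [1.182500, 1.325000]

After 3 iteration(s), the approximation is c_3 = 1.182500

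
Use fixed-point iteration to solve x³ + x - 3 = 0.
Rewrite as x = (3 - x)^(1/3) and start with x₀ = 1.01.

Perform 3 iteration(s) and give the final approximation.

Equation: x³ + x - 3 = 0
Fixed-point form: x = (3 - x)^(1/3)
x₀ = 1.01

x_1 = g(1.010000) = 1.257818
x_2 = g(1.257818) = 1.203274
x_3 = g(1.203274) = 1.215702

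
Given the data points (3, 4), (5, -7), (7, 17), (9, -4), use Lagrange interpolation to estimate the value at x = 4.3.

Lagrange interpolation formula:
P(x) = Σ yᵢ × Lᵢ(x)
where Lᵢ(x) = Π_{j≠i} (x - xⱼ)/(xᵢ - xⱼ)

L_0(4.3) = (4.3 - 5)/(3 - 5) × (4.3 - 7)/(3 - 7) × (4.3 - 9)/(3 - 9) = 0.185063
L_1(4.3) = (4.3 - 3)/(5 - 3) × (4.3 - 7)/(5 - 7) × (4.3 - 9)/(5 - 9) = 1.031062
L_2(4.3) = (4.3 - 3)/(7 - 3) × (4.3 - 5)/(7 - 5) × (4.3 - 9)/(7 - 9) = -0.267313
L_3(4.3) = (4.3 - 3)/(9 - 3) × (4.3 - 5)/(9 - 5) × (4.3 - 7)/(9 - 7) = 0.051188

P(4.3) = 4×L_0(4.3) + (-7)×L_1(4.3) + 17×L_2(4.3) + (-4)×L_3(4.3)
P(4.3) = -11.226250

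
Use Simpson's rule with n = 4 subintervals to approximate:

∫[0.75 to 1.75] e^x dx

f(x) = e^x
a = 0.75, b = 1.75, n = 4
h = (b - a)/n = 0.250000

Simpson's rule: (h/3)[f(x₀) + 4f(x₁) + 2f(x₂) + ... + f(xₙ)]

x_0 = 0.7500, f(x_0) = 2.117000, coefficient = 1
x_1 = 1.0000, f(x_1) = 2.718282, coefficient = 4
x_2 = 1.2500, f(x_2) = 3.490343, coefficient = 2
x_3 = 1.5000, f(x_3) = 4.481689, coefficient = 4
x_4 = 1.7500, f(x_4) = 5.754603, coefficient = 1

I ≈ (0.250000/3) × 43.652172 = 3.637681
Exact value: 3.637603
Error: 0.000078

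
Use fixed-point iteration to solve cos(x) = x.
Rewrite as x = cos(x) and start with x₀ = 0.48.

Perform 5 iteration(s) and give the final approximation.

Equation: cos(x) = x
Fixed-point form: x = cos(x)
x₀ = 0.48

x_1 = g(0.480000) = 0.886995
x_2 = g(0.886995) = 0.631744
x_3 = g(0.631744) = 0.806999
x_4 = g(0.806999) = 0.691669
x_5 = g(0.691669) = 0.770182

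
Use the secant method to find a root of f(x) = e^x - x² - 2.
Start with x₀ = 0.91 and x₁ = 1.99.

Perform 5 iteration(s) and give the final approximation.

f(x) = e^x - x² - 2
x₀ = 0.91, x₁ = 1.99

Secant formula: x_{n+1} = x_n - f(x_n)(x_n - x_{n-1})/(f(x_n) - f(x_{n-1}))

Iteration 1:
  f(0.910000) = -0.343777
  f(1.990000) = 1.355434
  x_2 = 1.990000 - 1.355434×(1.990000 - 0.910000)/(1.355434 - (-0.343777))
       = 1.128501
Iteration 2:
  f(1.990000) = 1.355434
  f(1.128501) = -0.182495
  x_3 = 1.128501 - (-0.182495)×(1.128501 - 1.990000)/(-0.182495 - 1.355434)
       = 1.230729
Iteration 3:
  f(1.128501) = -0.182495
  f(1.230729) = -0.090969
  x_4 = 1.230729 - (-0.090969)×(1.230729 - 1.128501)/(-0.090969 - (-0.182495))
       = 1.332336
Iteration 4:
  f(1.230729) = -0.090969
  f(1.332336) = 0.014767
  x_5 = 1.332336 - 0.014767×(1.332336 - 1.230729)/(0.014767 - (-0.090969))
       = 1.318146
Iteration 5:
  f(1.332336) = 0.014767
  f(1.318146) = -0.001022
  x_6 = 1.318146 - (-0.001022)×(1.318146 - 1.332336)/(-0.001022 - 0.014767)
       = 1.319064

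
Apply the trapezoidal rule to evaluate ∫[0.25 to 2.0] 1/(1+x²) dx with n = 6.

f(x) = 1/(1+x²)
a = 0.25, b = 2.0, n = 6
h = (b - a)/n = 0.291667

Trapezoidal rule: (h/2)[f(x₀) + 2f(x₁) + 2f(x₂) + ... + f(xₙ)]

x_0 = 0.2500, f(x_0) = 0.941176, coefficient = 1
x_1 = 0.5417, f(x_1) = 0.773154, coefficient = 2
x_2 = 0.8333, f(x_2) = 0.590164, coefficient = 2
x_3 = 1.1250, f(x_3) = 0.441379, coefficient = 2
x_4 = 1.4167, f(x_4) = 0.332564, coefficient = 2
x_5 = 1.7083, f(x_5) = 0.255206, coefficient = 2
x_6 = 2.0000, f(x_6) = 0.200000, coefficient = 1

I ≈ (0.291667/2) × 5.926111 = 0.864224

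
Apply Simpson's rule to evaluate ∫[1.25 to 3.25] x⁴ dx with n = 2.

f(x) = x⁴
a = 1.25, b = 3.25, n = 2
h = (b - a)/n = 1.000000

Simpson's rule: (h/3)[f(x₀) + 4f(x₁) + 2f(x₂) + ... + f(xₙ)]

x_0 = 1.2500, f(x_0) = 2.441406, coefficient = 1
x_1 = 2.2500, f(x_1) = 25.628906, coefficient = 4
x_2 = 3.2500, f(x_2) = 111.566406, coefficient = 1

I ≈ (1.000000/3) × 216.523438 = 72.174479
Exact value: 71.907813
Error: 0.266667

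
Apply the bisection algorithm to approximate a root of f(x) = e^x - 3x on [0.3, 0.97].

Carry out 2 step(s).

f(x) = e^x - 3x
Initial interval: [0.3, 0.97]

Iteration 1:
  c_1 = (0.300000 + 0.970000)/2 = 0.635000
  f(c_1) = f(0.635000) = -0.017978
  f(a) × f(c) < 0, new interval: [0.300000, 0.635000]
Iteration 2:
  c_2 = (0.300000 + 0.635000)/2 = 0.467500
  f(c_2) = f(0.467500) = 0.193499
  f(a) × f(c) ≥ 0, new interval: [0.467500, 0.635000]

After 2 iteration(s), the approximation is c_2 = 0.467500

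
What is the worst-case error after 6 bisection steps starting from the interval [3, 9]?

Bisection error bound: |error| ≤ (b-a)/2^n
|error| ≤ (9 - 3)/2^6 = 6/2^6
|error| ≤ 0.0937500000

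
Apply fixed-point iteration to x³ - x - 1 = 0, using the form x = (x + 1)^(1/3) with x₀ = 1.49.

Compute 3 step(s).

Equation: x³ - x - 1 = 0
Fixed-point form: x = (x + 1)^(1/3)
x₀ = 1.49

x_1 = g(1.490000) = 1.355397
x_2 = g(1.355397) = 1.330520
x_3 = g(1.330520) = 1.325819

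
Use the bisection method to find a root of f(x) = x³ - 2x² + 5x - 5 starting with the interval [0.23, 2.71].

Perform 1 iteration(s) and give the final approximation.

f(x) = x³ - 2x² + 5x - 5
Initial interval: [0.23, 2.71]

Iteration 1:
  c_1 = (0.230000 + 2.710000)/2 = 1.470000
  f(c_1) = f(1.470000) = 1.204723
  f(a) × f(c) < 0, new interval: [0.230000, 1.470000]

After 1 iteration(s), the approximation is c_1 = 1.470000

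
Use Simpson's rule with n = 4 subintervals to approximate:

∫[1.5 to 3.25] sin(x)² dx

f(x) = sin(x)²
a = 1.5, b = 3.25, n = 4
h = (b - a)/n = 0.437500

Simpson's rule: (h/3)[f(x₀) + 4f(x₁) + 2f(x₂) + ... + f(xₙ)]

x_0 = 1.5000, f(x_0) = 0.994996, coefficient = 1
x_1 = 1.9375, f(x_1) = 0.871449, coefficient = 4
x_2 = 2.3750, f(x_2) = 0.481199, coefficient = 2
x_3 = 2.8125, f(x_3) = 0.104448, coefficient = 4
x_4 = 3.2500, f(x_4) = 0.011706, coefficient = 1

I ≈ (0.437500/3) × 5.872689 = 0.856434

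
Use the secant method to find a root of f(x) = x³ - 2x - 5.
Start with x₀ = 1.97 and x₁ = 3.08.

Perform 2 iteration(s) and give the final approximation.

f(x) = x³ - 2x - 5
x₀ = 1.97, x₁ = 3.08

Secant formula: x_{n+1} = x_n - f(x_n)(x_n - x_{n-1})/(f(x_n) - f(x_{n-1}))

Iteration 1:
  f(1.970000) = -1.294627
  f(3.080000) = 18.058112
  x_2 = 3.080000 - 18.058112×(3.080000 - 1.970000)/(18.058112 - (-1.294627))
       = 2.044255
Iteration 2:
  f(3.080000) = 18.058112
  f(2.044255) = -0.545613
  x_3 = 2.044255 - (-0.545613)×(2.044255 - 3.080000)/(-0.545613 - 18.058112)
       = 2.074631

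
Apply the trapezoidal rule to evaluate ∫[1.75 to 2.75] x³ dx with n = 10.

f(x) = x³
a = 1.75, b = 2.75, n = 10
h = (b - a)/n = 0.100000

Trapezoidal rule: (h/2)[f(x₀) + 2f(x₁) + 2f(x₂) + ... + f(xₙ)]

x_0 = 1.7500, f(x_0) = 5.359375, coefficient = 1
x_1 = 1.8500, f(x_1) = 6.331625, coefficient = 2
x_2 = 1.9500, f(x_2) = 7.414875, coefficient = 2
x_3 = 2.0500, f(x_3) = 8.615125, coefficient = 2
x_4 = 2.1500, f(x_4) = 9.938375, coefficient = 2
x_5 = 2.2500, f(x_5) = 11.390625, coefficient = 2
x_6 = 2.3500, f(x_6) = 12.977875, coefficient = 2
x_7 = 2.4500, f(x_7) = 14.706125, coefficient = 2
x_8 = 2.5500, f(x_8) = 16.581375, coefficient = 2
x_9 = 2.6500, f(x_9) = 18.609625, coefficient = 2
x_10 = 2.7500, f(x_10) = 20.796875, coefficient = 1

I ≈ (0.100000/2) × 239.287500 = 11.964375
Exact value: 11.953125
Error: 0.011250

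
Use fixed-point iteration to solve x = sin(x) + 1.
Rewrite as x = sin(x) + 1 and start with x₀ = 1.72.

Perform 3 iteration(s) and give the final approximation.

Equation: x = sin(x) + 1
Fixed-point form: x = sin(x) + 1
x₀ = 1.72

x_1 = g(1.720000) = 1.988890
x_2 = g(1.988890) = 1.913865
x_3 = g(1.913865) = 1.941727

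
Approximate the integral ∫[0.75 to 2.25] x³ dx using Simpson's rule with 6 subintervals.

f(x) = x³
a = 0.75, b = 2.25, n = 6
h = (b - a)/n = 0.250000

Simpson's rule: (h/3)[f(x₀) + 4f(x₁) + 2f(x₂) + ... + f(xₙ)]

x_0 = 0.7500, f(x_0) = 0.421875, coefficient = 1
x_1 = 1.0000, f(x_1) = 1.000000, coefficient = 4
x_2 = 1.2500, f(x_2) = 1.953125, coefficient = 2
x_3 = 1.5000, f(x_3) = 3.375000, coefficient = 4
x_4 = 1.7500, f(x_4) = 5.359375, coefficient = 2
x_5 = 2.0000, f(x_5) = 8.000000, coefficient = 4
x_6 = 2.2500, f(x_6) = 11.390625, coefficient = 1

I ≈ (0.250000/3) × 75.937500 = 6.328125
Exact value: 6.328125
Error: 0.000000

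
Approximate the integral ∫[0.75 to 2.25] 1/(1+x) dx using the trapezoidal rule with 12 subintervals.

f(x) = 1/(1+x)
a = 0.75, b = 2.25, n = 12
h = (b - a)/n = 0.125000

Trapezoidal rule: (h/2)[f(x₀) + 2f(x₁) + 2f(x₂) + ... + f(xₙ)]

x_0 = 0.7500, f(x_0) = 0.571429, coefficient = 1
x_1 = 0.8750, f(x_1) = 0.533333, coefficient = 2
x_2 = 1.0000, f(x_2) = 0.500000, coefficient = 2
x_3 = 1.1250, f(x_3) = 0.470588, coefficient = 2
x_4 = 1.2500, f(x_4) = 0.444444, coefficient = 2
x_5 = 1.3750, f(x_5) = 0.421053, coefficient = 2
x_6 = 1.5000, f(x_6) = 0.400000, coefficient = 2
x_7 = 1.6250, f(x_7) = 0.380952, coefficient = 2
x_8 = 1.7500, f(x_8) = 0.363636, coefficient = 2
x_9 = 1.8750, f(x_9) = 0.347826, coefficient = 2
x_10 = 2.0000, f(x_10) = 0.333333, coefficient = 2
x_11 = 2.1250, f(x_11) = 0.320000, coefficient = 2
x_12 = 2.2500, f(x_12) = 0.307692, coefficient = 1

I ≈ (0.125000/2) × 9.909454 = 0.619341
Exact value: 0.619039
Error: 0.000302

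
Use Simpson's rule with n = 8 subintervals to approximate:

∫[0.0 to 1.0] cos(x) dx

f(x) = cos(x)
a = 0.0, b = 1.0, n = 8
h = (b - a)/n = 0.125000

Simpson's rule: (h/3)[f(x₀) + 4f(x₁) + 2f(x₂) + ... + f(xₙ)]

x_0 = 0.0000, f(x_0) = 1.000000, coefficient = 1
x_1 = 0.1250, f(x_1) = 0.992198, coefficient = 4
x_2 = 0.2500, f(x_2) = 0.968912, coefficient = 2
x_3 = 0.3750, f(x_3) = 0.930508, coefficient = 4
x_4 = 0.5000, f(x_4) = 0.877583, coefficient = 2
x_5 = 0.6250, f(x_5) = 0.810963, coefficient = 4
x_6 = 0.7500, f(x_6) = 0.731689, coefficient = 2
x_7 = 0.8750, f(x_7) = 0.640997, coefficient = 4
x_8 = 1.0000, f(x_8) = 0.540302, coefficient = 1

I ≈ (0.125000/3) × 20.195331 = 0.841472
Exact value: 0.841471
Error: 0.000001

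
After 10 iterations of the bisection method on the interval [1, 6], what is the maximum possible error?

Bisection error bound: |error| ≤ (b-a)/2^n
|error| ≤ (6 - 1)/2^10 = 5/2^10
|error| ≤ 0.0048828125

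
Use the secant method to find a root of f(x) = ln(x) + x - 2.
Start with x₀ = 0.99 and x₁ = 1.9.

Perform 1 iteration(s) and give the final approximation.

f(x) = ln(x) + x - 2
x₀ = 0.99, x₁ = 1.9

Secant formula: x_{n+1} = x_n - f(x_n)(x_n - x_{n-1})/(f(x_n) - f(x_{n-1}))

Iteration 1:
  f(0.990000) = -1.020050
  f(1.900000) = 0.541854
  x_2 = 1.900000 - 0.541854×(1.900000 - 0.990000)/(0.541854 - (-1.020050))
       = 1.584304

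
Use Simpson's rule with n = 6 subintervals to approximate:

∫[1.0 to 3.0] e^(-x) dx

f(x) = e^(-x)
a = 1.0, b = 3.0, n = 6
h = (b - a)/n = 0.333333

Simpson's rule: (h/3)[f(x₀) + 4f(x₁) + 2f(x₂) + ... + f(xₙ)]

x_0 = 1.0000, f(x_0) = 0.367879, coefficient = 1
x_1 = 1.3333, f(x_1) = 0.263597, coefficient = 4
x_2 = 1.6667, f(x_2) = 0.188876, coefficient = 2
x_3 = 2.0000, f(x_3) = 0.135335, coefficient = 4
x_4 = 2.3333, f(x_4) = 0.096972, coefficient = 2
x_5 = 2.6667, f(x_5) = 0.069483, coefficient = 4
x_6 = 3.0000, f(x_6) = 0.049787, coefficient = 1

I ≈ (0.333333/3) × 2.863025 = 0.318114
Exact value: 0.318092
Error: 0.000022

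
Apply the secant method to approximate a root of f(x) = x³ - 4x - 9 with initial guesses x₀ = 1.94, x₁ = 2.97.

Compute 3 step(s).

f(x) = x³ - 4x - 9
x₀ = 1.94, x₁ = 2.97

Secant formula: x_{n+1} = x_n - f(x_n)(x_n - x_{n-1})/(f(x_n) - f(x_{n-1}))

Iteration 1:
  f(1.940000) = -9.458616
  f(2.970000) = 5.318073
  x_2 = 2.970000 - 5.318073×(2.970000 - 1.940000)/(5.318073 - (-9.458616))
       = 2.599307
Iteration 2:
  f(2.970000) = 5.318073
  f(2.599307) = -1.835278
  x_3 = 2.599307 - (-1.835278)×(2.599307 - 2.970000)/(-1.835278 - 5.318073)
       = 2.694413
Iteration 3:
  f(2.599307) = -1.835278
  f(2.694413) = -0.216592
  x_4 = 2.694413 - (-0.216592)×(2.694413 - 2.599307)/(-0.216592 - (-1.835278))
       = 2.707139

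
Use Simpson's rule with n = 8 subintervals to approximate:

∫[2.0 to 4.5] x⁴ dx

f(x) = x⁴
a = 2.0, b = 4.5, n = 8
h = (b - a)/n = 0.312500

Simpson's rule: (h/3)[f(x₀) + 4f(x₁) + 2f(x₂) + ... + f(xₙ)]

x_0 = 2.0000, f(x_0) = 16.000000, coefficient = 1
x_1 = 2.3125, f(x_1) = 28.597427, coefficient = 4
x_2 = 2.6250, f(x_2) = 47.480713, coefficient = 2
x_3 = 2.9375, f(x_3) = 74.458023, coefficient = 4
x_4 = 3.2500, f(x_4) = 111.566406, coefficient = 2
x_5 = 3.5625, f(x_5) = 161.071793, coefficient = 4
x_6 = 3.8750, f(x_6) = 225.468994, coefficient = 2
x_7 = 4.1875, f(x_7) = 307.481705, coefficient = 4
x_8 = 4.5000, f(x_8) = 410.062500, coefficient = 1

I ≈ (0.312500/3) × 3481.530518 = 362.659429
Exact value: 362.656250
Error: 0.003179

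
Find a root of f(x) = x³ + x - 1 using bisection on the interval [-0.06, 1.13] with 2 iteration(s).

f(x) = x³ + x - 1
Initial interval: [-0.06, 1.13]

Iteration 1:
  c_1 = (-0.060000 + 1.130000)/2 = 0.535000
  f(c_1) = f(0.535000) = -0.311870
  f(a) × f(c) ≥ 0, new interval: [0.535000, 1.130000]
Iteration 2:
  c_2 = (0.535000 + 1.130000)/2 = 0.832500
  f(c_2) = f(0.832500) = 0.409469
  f(a) × f(c) < 0, new interval: [0.535000, 0.832500]

After 2 iteration(s), the approximation is c_2 = 0.832500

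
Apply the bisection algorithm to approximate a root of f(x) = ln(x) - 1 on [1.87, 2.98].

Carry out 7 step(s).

f(x) = ln(x) - 1
Initial interval: [1.87, 2.98]

Iteration 1:
  c_1 = (1.870000 + 2.980000)/2 = 2.425000
  f(c_1) = f(2.425000) = -0.114168
  f(a) × f(c) ≥ 0, new interval: [2.425000, 2.980000]
Iteration 2:
  c_2 = (2.425000 + 2.980000)/2 = 2.702500
  f(c_2) = f(2.702500) = -0.005823
  f(a) × f(c) ≥ 0, new interval: [2.702500, 2.980000]
Iteration 3:
  c_3 = (2.702500 + 2.980000)/2 = 2.841250
  f(c_3) = f(2.841250) = 0.044244
  f(a) × f(c) < 0, new interval: [2.702500, 2.841250]
Iteration 4:
  c_4 = (2.702500 + 2.841250)/2 = 2.771875
  f(c_4) = f(2.771875) = 0.019524
  f(a) × f(c) < 0, new interval: [2.702500, 2.771875]
Iteration 5:
  c_5 = (2.702500 + 2.771875)/2 = 2.737187
  f(c_5) = f(2.737187) = 0.006931
  f(a) × f(c) < 0, new interval: [2.702500, 2.737187]
Iteration 6:
  c_6 = (2.702500 + 2.737187)/2 = 2.719844
  f(c_6) = f(2.719844) = 0.000574
  f(a) × f(c) < 0, new interval: [2.702500, 2.719844]
Iteration 7:
  c_7 = (2.702500 + 2.719844)/2 = 2.711172
  f(c_7) = f(2.711172) = -0.002619
  f(a) × f(c) ≥ 0, new interval: [2.711172, 2.719844]

After 7 iteration(s), the approximation is c_7 = 2.711172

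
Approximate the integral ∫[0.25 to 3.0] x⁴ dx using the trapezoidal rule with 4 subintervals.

f(x) = x⁴
a = 0.25, b = 3.0, n = 4
h = (b - a)/n = 0.687500

Trapezoidal rule: (h/2)[f(x₀) + 2f(x₁) + 2f(x₂) + ... + f(xₙ)]

x_0 = 0.2500, f(x_0) = 0.003906, coefficient = 1
x_1 = 0.9375, f(x_1) = 0.772476, coefficient = 2
x_2 = 1.6250, f(x_2) = 6.972900, coefficient = 2
x_3 = 2.3125, f(x_3) = 28.597427, coefficient = 2
x_4 = 3.0000, f(x_4) = 81.000000, coefficient = 1

I ≈ (0.687500/2) × 153.689514 = 52.830770
Exact value: 48.599805
Error: 4.230966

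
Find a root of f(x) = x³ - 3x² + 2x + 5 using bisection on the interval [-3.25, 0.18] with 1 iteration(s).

f(x) = x³ - 3x² + 2x + 5
Initial interval: [-3.25, 0.18]

Iteration 1:
  c_1 = (-3.250000 + 0.180000)/2 = -1.535000
  f(c_1) = f(-1.535000) = -8.755480
  f(a) × f(c) ≥ 0, new interval: [-1.535000, 0.180000]

After 1 iteration(s), the approximation is c_1 = -1.535000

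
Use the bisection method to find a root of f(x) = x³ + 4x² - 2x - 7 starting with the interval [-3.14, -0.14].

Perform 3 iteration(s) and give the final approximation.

f(x) = x³ + 4x² - 2x - 7
Initial interval: [-3.14, -0.14]

Iteration 1:
  c_1 = (-3.140000 + (-0.140000))/2 = -1.640000
  f(c_1) = f(-1.640000) = 2.627456
  f(a) × f(c) ≥ 0, new interval: [-1.640000, -0.140000]
Iteration 2:
  c_2 = (-1.640000 + (-0.140000))/2 = -0.890000
  f(c_2) = f(-0.890000) = -2.756569
  f(a) × f(c) < 0, new interval: [-1.640000, -0.890000]
Iteration 3:
  c_3 = (-1.640000 + (-0.890000))/2 = -1.265000
  f(c_3) = f(-1.265000) = -0.093385
  f(a) × f(c) < 0, new interval: [-1.640000, -1.265000]

After 3 iteration(s), the approximation is c_3 = -1.265000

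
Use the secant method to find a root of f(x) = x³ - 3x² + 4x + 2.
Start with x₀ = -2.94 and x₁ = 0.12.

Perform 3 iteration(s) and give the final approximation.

f(x) = x³ - 3x² + 4x + 2
x₀ = -2.94, x₁ = 0.12

Secant formula: x_{n+1} = x_n - f(x_n)(x_n - x_{n-1})/(f(x_n) - f(x_{n-1}))

Iteration 1:
  f(-2.940000) = -61.102984
  f(0.120000) = 2.438528
  x_2 = 0.120000 - 2.438528×(0.120000 - (-2.940000))/(2.438528 - (-61.102984))
       = 0.002567
Iteration 2:
  f(0.120000) = 2.438528
  f(0.002567) = 2.010247
  x_3 = 0.002567 - 2.010247×(0.002567 - 0.120000)/(2.010247 - 2.438528)
       = -0.548637
Iteration 3:
  f(0.002567) = 2.010247
  f(-0.548637) = -1.262695
  x_4 = -0.548637 - (-1.262695)×(-0.548637 - 0.002567)/(-1.262695 - 2.010247)
       = -0.335984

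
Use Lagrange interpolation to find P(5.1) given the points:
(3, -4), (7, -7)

Lagrange interpolation formula:
P(x) = Σ yᵢ × Lᵢ(x)
where Lᵢ(x) = Π_{j≠i} (x - xⱼ)/(xᵢ - xⱼ)

L_0(5.1) = (5.1 - 7)/(3 - 7) = 0.475000
L_1(5.1) = (5.1 - 3)/(7 - 3) = 0.525000

P(5.1) = (-4)×L_0(5.1) + (-7)×L_1(5.1)
P(5.1) = -5.575000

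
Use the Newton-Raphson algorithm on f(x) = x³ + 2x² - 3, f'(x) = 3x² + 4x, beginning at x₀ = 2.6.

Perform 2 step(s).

f(x) = x³ + 2x² - 3
f'(x) = 3x² + 4x
x₀ = 2.6

Newton-Raphson formula: x_{n+1} = x_n - f(x_n)/f'(x_n)

Iteration 1:
  f(2.600000) = 28.096000
  f'(2.600000) = 30.680000
  x_1 = 2.600000 - 28.096000/30.680000 = 1.684224
Iteration 2:
  f(1.684224) = 7.450712
  f'(1.684224) = 15.246731
  x_2 = 1.684224 - 7.450712/15.246731 = 1.195548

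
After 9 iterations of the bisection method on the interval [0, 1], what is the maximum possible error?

Bisection error bound: |error| ≤ (b-a)/2^n
|error| ≤ (1 - 0)/2^9 = 1/2^9
|error| ≤ 0.0019531250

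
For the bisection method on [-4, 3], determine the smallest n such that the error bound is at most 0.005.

We need (b-a)/2^n ≤ 0.005
(3 - (-4))/2^n ≤ 0.005
7/2^n ≤ 0.005
2^n ≥ 1400
n ≥ log₂(1400) = 10.45
n ≥ 11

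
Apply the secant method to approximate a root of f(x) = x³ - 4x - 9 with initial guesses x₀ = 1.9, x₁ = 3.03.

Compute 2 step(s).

f(x) = x³ - 4x - 9
x₀ = 1.9, x₁ = 3.03

Secant formula: x_{n+1} = x_n - f(x_n)(x_n - x_{n-1})/(f(x_n) - f(x_{n-1}))

Iteration 1:
  f(1.900000) = -9.741000
  f(3.030000) = 6.698127
  x_2 = 3.030000 - 6.698127×(3.030000 - 1.900000)/(6.698127 - (-9.741000))
       = 2.569581
Iteration 2:
  f(3.030000) = 6.698127
  f(2.569581) = -2.312029
  x_3 = 2.569581 - (-2.312029)×(2.569581 - 3.030000)/(-2.312029 - 6.698127)
       = 2.687726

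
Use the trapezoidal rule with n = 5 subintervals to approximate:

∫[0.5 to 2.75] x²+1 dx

f(x) = x²+1
a = 0.5, b = 2.75, n = 5
h = (b - a)/n = 0.450000

Trapezoidal rule: (h/2)[f(x₀) + 2f(x₁) + 2f(x₂) + ... + f(xₙ)]

x_0 = 0.5000, f(x_0) = 1.250000, coefficient = 1
x_1 = 0.9500, f(x_1) = 1.902500, coefficient = 2
x_2 = 1.4000, f(x_2) = 2.960000, coefficient = 2
x_3 = 1.8500, f(x_3) = 4.422500, coefficient = 2
x_4 = 2.3000, f(x_4) = 6.290000, coefficient = 2
x_5 = 2.7500, f(x_5) = 8.562500, coefficient = 1

I ≈ (0.450000/2) × 40.962500 = 9.216563
Exact value: 9.140625
Error: 0.075937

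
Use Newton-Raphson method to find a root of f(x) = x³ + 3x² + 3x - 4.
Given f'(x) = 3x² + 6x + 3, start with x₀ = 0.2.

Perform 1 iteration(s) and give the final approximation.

f(x) = x³ + 3x² + 3x - 4
f'(x) = 3x² + 6x + 3
x₀ = 0.2

Newton-Raphson formula: x_{n+1} = x_n - f(x_n)/f'(x_n)

Iteration 1:
  f(0.200000) = -3.272000
  f'(0.200000) = 4.320000
  x_1 = 0.200000 - (-3.272000)/4.320000 = 0.957407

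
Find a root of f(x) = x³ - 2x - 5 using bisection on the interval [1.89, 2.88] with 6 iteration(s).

f(x) = x³ - 2x - 5
Initial interval: [1.89, 2.88]

Iteration 1:
  c_1 = (1.890000 + 2.880000)/2 = 2.385000
  f(c_1) = f(2.385000) = 3.796417
  f(a) × f(c) < 0, new interval: [1.890000, 2.385000]
Iteration 2:
  c_2 = (1.890000 + 2.385000)/2 = 2.137500
  f(c_2) = f(2.137500) = 0.491037
  f(a) × f(c) < 0, new interval: [1.890000, 2.137500]
Iteration 3:
  c_3 = (1.890000 + 2.137500)/2 = 2.013750
  f(c_3) = f(2.013750) = -0.861363
  f(a) × f(c) ≥ 0, new interval: [2.013750, 2.137500]
Iteration 4:
  c_4 = (2.013750 + 2.137500)/2 = 2.075625
  f(c_4) = f(2.075625) = -0.209003
  f(a) × f(c) ≥ 0, new interval: [2.075625, 2.137500]
Iteration 5:
  c_5 = (2.075625 + 2.137500)/2 = 2.106562
  f(c_5) = f(2.106562) = 0.134968
  f(a) × f(c) < 0, new interval: [2.075625, 2.106562]
Iteration 6:
  c_6 = (2.075625 + 2.106562)/2 = 2.091094
  f(c_6) = f(2.091094) = -0.038518
  f(a) × f(c) ≥ 0, new interval: [2.091094, 2.106562]

After 6 iteration(s), the approximation is c_6 = 2.091094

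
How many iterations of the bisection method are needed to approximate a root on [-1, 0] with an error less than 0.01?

We need (b-a)/2^n ≤ 0.01
(0 - (-1))/2^n ≤ 0.01
1/2^n ≤ 0.01
2^n ≥ 100
n ≥ log₂(100) = 6.64
n ≥ 7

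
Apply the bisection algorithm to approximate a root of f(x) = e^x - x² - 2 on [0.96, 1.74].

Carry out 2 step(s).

f(x) = e^x - x² - 2
Initial interval: [0.96, 1.74]

Iteration 1:
  c_1 = (0.960000 + 1.740000)/2 = 1.350000
  f(c_1) = f(1.350000) = 0.034926
  f(a) × f(c) < 0, new interval: [0.960000, 1.350000]
Iteration 2:
  c_2 = (0.960000 + 1.350000)/2 = 1.155000
  f(c_2) = f(1.155000) = -0.160002
  f(a) × f(c) ≥ 0, new interval: [1.155000, 1.350000]

After 2 iteration(s), the approximation is c_2 = 1.155000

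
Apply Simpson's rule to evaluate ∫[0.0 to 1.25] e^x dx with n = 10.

f(x) = e^x
a = 0.0, b = 1.25, n = 10
h = (b - a)/n = 0.125000

Simpson's rule: (h/3)[f(x₀) + 4f(x₁) + 2f(x₂) + ... + f(xₙ)]

x_0 = 0.0000, f(x_0) = 1.000000, coefficient = 1
x_1 = 0.1250, f(x_1) = 1.133148, coefficient = 4
x_2 = 0.2500, f(x_2) = 1.284025, coefficient = 2
x_3 = 0.3750, f(x_3) = 1.454991, coefficient = 4
x_4 = 0.5000, f(x_4) = 1.648721, coefficient = 2
x_5 = 0.6250, f(x_5) = 1.868246, coefficient = 4
x_6 = 0.7500, f(x_6) = 2.117000, coefficient = 2
x_7 = 0.8750, f(x_7) = 2.398875, coefficient = 4
x_8 = 1.0000, f(x_8) = 2.718282, coefficient = 2
x_9 = 1.1250, f(x_9) = 3.080217, coefficient = 4
x_10 = 1.2500, f(x_10) = 3.490343, coefficient = 1

I ≈ (0.125000/3) × 59.768312 = 2.490346
Exact value: 2.490343
Error: 0.000003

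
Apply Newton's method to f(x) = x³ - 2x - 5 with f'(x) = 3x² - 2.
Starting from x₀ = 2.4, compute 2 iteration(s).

f(x) = x³ - 2x - 5
f'(x) = 3x² - 2
x₀ = 2.4

Newton-Raphson formula: x_{n+1} = x_n - f(x_n)/f'(x_n)

Iteration 1:
  f(2.400000) = 4.024000
  f'(2.400000) = 15.280000
  x_1 = 2.400000 - 4.024000/15.280000 = 2.136649
Iteration 2:
  f(2.136649) = 0.481082
  f'(2.136649) = 11.695810
  x_2 = 2.136649 - 0.481082/11.695810 = 2.095516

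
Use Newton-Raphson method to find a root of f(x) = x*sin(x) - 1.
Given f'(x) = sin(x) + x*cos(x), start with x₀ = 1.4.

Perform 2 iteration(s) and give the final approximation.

f(x) = x*sin(x) - 1
f'(x) = sin(x) + x*cos(x)
x₀ = 1.4

Newton-Raphson formula: x_{n+1} = x_n - f(x_n)/f'(x_n)

Iteration 1:
  f(1.400000) = 0.379630
  f'(1.400000) = 1.223404
  x_1 = 1.400000 - 0.379630/1.223404 = 1.089694
Iteration 2:
  f(1.089694) = -0.034002
  f'(1.089694) = 1.390749
  x_2 = 1.089694 - (-0.034002)/1.390749 = 1.114143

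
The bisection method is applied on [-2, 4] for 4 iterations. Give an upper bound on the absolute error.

Bisection error bound: |error| ≤ (b-a)/2^n
|error| ≤ (4 - (-2))/2^4 = 6/2^4
|error| ≤ 0.3750000000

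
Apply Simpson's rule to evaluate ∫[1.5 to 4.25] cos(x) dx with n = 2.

f(x) = cos(x)
a = 1.5, b = 4.25, n = 2
h = (b - a)/n = 1.375000

Simpson's rule: (h/3)[f(x₀) + 4f(x₁) + 2f(x₂) + ... + f(xₙ)]

x_0 = 1.5000, f(x_0) = 0.070737, coefficient = 1
x_1 = 2.8750, f(x_1) = -0.964674, coefficient = 4
x_2 = 4.2500, f(x_2) = -0.446087, coefficient = 1

I ≈ (1.375000/3) × -4.234047 = -1.940605
Exact value: -1.892484
Error: 0.048120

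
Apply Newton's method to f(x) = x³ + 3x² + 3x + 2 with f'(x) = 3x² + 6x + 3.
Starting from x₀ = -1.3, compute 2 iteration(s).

f(x) = x³ + 3x² + 3x + 2
f'(x) = 3x² + 6x + 3
x₀ = -1.3

Newton-Raphson formula: x_{n+1} = x_n - f(x_n)/f'(x_n)

Iteration 1:
  f(-1.300000) = 0.973000
  f'(-1.300000) = 0.270000
  x_1 = -1.300000 - 0.973000/0.270000 = -4.903704
Iteration 2:
  f(-4.903704) = -58.488161
  f'(-4.903704) = 45.716708
  x_2 = -4.903704 - (-58.488161)/45.716708 = -3.624343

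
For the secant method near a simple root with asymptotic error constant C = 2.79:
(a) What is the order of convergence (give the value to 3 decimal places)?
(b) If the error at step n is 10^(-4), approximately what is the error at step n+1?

(a) Secant method has superlinear convergence with order φ = (1+√5)/2 ≈ 1.618.
    This means |e_{n+1}| ≈ C|e_n|^1.618.

(b) With |e_n| = 10^(-4) and C = 2.79:
    |e_{n+1}| ≈ 2.79 × (10^(-4))^1.618 = 2.79 × 10^(-6.47)

(a) ≈ 1.618 (golden ratio); (b) |e_{n+1}| ≈ 9.407e-07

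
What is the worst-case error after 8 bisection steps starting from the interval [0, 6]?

Bisection error bound: |error| ≤ (b-a)/2^n
|error| ≤ (6 - 0)/2^8 = 6/2^8
|error| ≤ 0.0234375000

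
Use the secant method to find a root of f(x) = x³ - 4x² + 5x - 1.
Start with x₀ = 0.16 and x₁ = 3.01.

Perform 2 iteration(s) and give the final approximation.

f(x) = x³ - 4x² + 5x - 1
x₀ = 0.16, x₁ = 3.01

Secant formula: x_{n+1} = x_n - f(x_n)(x_n - x_{n-1})/(f(x_n) - f(x_{n-1}))

Iteration 1:
  f(0.160000) = -0.298304
  f(3.010000) = 5.080501
  x_2 = 3.010000 - 5.080501×(3.010000 - 0.160000)/(5.080501 - (-0.298304))
       = 0.318059
Iteration 2:
  f(3.010000) = 5.080501
  f(0.318059) = 0.217823
  x_3 = 0.318059 - 0.217823×(0.318059 - 3.010000)/(0.217823 - 5.080501)
       = 0.197473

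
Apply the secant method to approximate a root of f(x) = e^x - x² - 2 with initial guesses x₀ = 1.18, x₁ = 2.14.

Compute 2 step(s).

f(x) = e^x - x² - 2
x₀ = 1.18, x₁ = 2.14

Secant formula: x_{n+1} = x_n - f(x_n)(x_n - x_{n-1})/(f(x_n) - f(x_{n-1}))

Iteration 1:
  f(1.180000) = -0.138026
  f(2.140000) = 1.919838
  x_2 = 2.140000 - 1.919838×(2.140000 - 1.180000)/(1.919838 - (-0.138026))
       = 1.244389
Iteration 2:
  f(2.140000) = 1.919838
  f(1.244389) = -0.077690
  x_3 = 1.244389 - (-0.077690)×(1.244389 - 2.140000)/(-0.077690 - 1.919838)
       = 1.279223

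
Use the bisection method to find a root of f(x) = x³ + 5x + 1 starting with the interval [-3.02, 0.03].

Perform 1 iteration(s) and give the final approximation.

f(x) = x³ + 5x + 1
Initial interval: [-3.02, 0.03]

Iteration 1:
  c_1 = (-3.020000 + 0.030000)/2 = -1.495000
  f(c_1) = f(-1.495000) = -9.816362
  f(a) × f(c) ≥ 0, new interval: [-1.495000, 0.030000]

After 1 iteration(s), the approximation is c_1 = -1.495000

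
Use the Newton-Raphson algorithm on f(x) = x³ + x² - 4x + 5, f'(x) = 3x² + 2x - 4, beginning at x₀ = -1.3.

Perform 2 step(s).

f(x) = x³ + x² - 4x + 5
f'(x) = 3x² + 2x - 4
x₀ = -1.3

Newton-Raphson formula: x_{n+1} = x_n - f(x_n)/f'(x_n)

Iteration 1:
  f(-1.300000) = 9.693000
  f'(-1.300000) = -1.530000
  x_1 = -1.300000 - 9.693000/(-1.530000) = 5.035294
Iteration 2:
  f(5.035294) = 137.878798
  f'(5.035294) = 82.133149
  x_2 = 5.035294 - 137.878798/82.133149 = 3.356571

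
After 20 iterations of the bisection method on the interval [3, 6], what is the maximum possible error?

Bisection error bound: |error| ≤ (b-a)/2^n
|error| ≤ (6 - 3)/2^20 = 3/2^20
|error| ≤ 0.0000028610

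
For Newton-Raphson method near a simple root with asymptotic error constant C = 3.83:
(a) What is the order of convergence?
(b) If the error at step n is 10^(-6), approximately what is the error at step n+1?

(a) Newton-Raphson has quadratic (order 2) convergence near simple roots.
    This means |e_{n+1}| ≈ C|e_n|².

(b) With |e_n| = 10^(-6) and C = 3.83:
    |e_{n+1}| ≈ 3.83 × (10^(-6))² = 3.83 × 10^(-12)

(a) 2 (quadratic); (b) |e_{n+1}| ≈ 3.830e-12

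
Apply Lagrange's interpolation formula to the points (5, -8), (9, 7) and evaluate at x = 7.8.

Lagrange interpolation formula:
P(x) = Σ yᵢ × Lᵢ(x)
where Lᵢ(x) = Π_{j≠i} (x - xⱼ)/(xᵢ - xⱼ)

L_0(7.8) = (7.8 - 9)/(5 - 9) = 0.300000
L_1(7.8) = (7.8 - 5)/(9 - 5) = 0.700000

P(7.8) = (-8)×L_0(7.8) + 7×L_1(7.8)
P(7.8) = 2.500000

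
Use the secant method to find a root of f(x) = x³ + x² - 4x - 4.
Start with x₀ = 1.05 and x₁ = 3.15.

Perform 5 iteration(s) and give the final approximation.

f(x) = x³ + x² - 4x - 4
x₀ = 1.05, x₁ = 3.15

Secant formula: x_{n+1} = x_n - f(x_n)(x_n - x_{n-1})/(f(x_n) - f(x_{n-1}))

Iteration 1:
  f(1.050000) = -5.939875
  f(3.150000) = 24.578375
  x_2 = 3.150000 - 24.578375×(3.150000 - 1.050000)/(24.578375 - (-5.939875))
       = 1.458730
Iteration 2:
  f(3.150000) = 24.578375
  f(1.458730) = -4.603003
  x_3 = 1.458730 - (-4.603003)×(1.458730 - 3.150000)/(-4.603003 - 24.578375)
       = 1.725507
Iteration 3:
  f(1.458730) = -4.603003
  f(1.725507) = -2.787170
  x_4 = 1.725507 - (-2.787170)×(1.725507 - 1.458730)/(-2.787170 - (-4.603003))
       = 2.134990
Iteration 4:
  f(1.725507) = -2.787170
  f(2.134990) = 1.749902
  x_5 = 2.134990 - 1.749902×(2.134990 - 1.725507)/(1.749902 - (-2.787170))
       = 1.977057
Iteration 5:
  f(2.134990) = 1.749902
  f(1.977057) = -0.271643
  x_6 = 1.977057 - (-0.271643)×(1.977057 - 2.134990)/(-0.271643 - 1.749902)
       = 1.998279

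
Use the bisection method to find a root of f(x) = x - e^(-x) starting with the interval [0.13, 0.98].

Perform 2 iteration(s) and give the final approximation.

f(x) = x - e^(-x)
Initial interval: [0.13, 0.98]

Iteration 1:
  c_1 = (0.130000 + 0.980000)/2 = 0.555000
  f(c_1) = f(0.555000) = -0.019072
  f(a) × f(c) ≥ 0, new interval: [0.555000, 0.980000]
Iteration 2:
  c_2 = (0.555000 + 0.980000)/2 = 0.767500
  f(c_2) = f(0.767500) = 0.303328
  f(a) × f(c) < 0, new interval: [0.555000, 0.767500]

After 2 iteration(s), the approximation is c_2 = 0.767500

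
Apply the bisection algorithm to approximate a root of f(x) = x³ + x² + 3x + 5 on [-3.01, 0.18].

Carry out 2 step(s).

f(x) = x³ + x² + 3x + 5
Initial interval: [-3.01, 0.18]

Iteration 1:
  c_1 = (-3.010000 + 0.180000)/2 = -1.415000
  f(c_1) = f(-1.415000) = -0.075923
  f(a) × f(c) ≥ 0, new interval: [-1.415000, 0.180000]
Iteration 2:
  c_2 = (-1.415000 + 0.180000)/2 = -0.617500
  f(c_2) = f(-0.617500) = 3.293350
  f(a) × f(c) < 0, new interval: [-1.415000, -0.617500]

After 2 iteration(s), the approximation is c_2 = -0.617500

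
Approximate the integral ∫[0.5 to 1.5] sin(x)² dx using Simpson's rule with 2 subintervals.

f(x) = sin(x)²
a = 0.5, b = 1.5, n = 2
h = (b - a)/n = 0.500000

Simpson's rule: (h/3)[f(x₀) + 4f(x₁) + 2f(x₂) + ... + f(xₙ)]

x_0 = 0.5000, f(x_0) = 0.229849, coefficient = 1
x_1 = 1.0000, f(x_1) = 0.708073, coefficient = 4
x_2 = 1.5000, f(x_2) = 0.994996, coefficient = 1

I ≈ (0.500000/3) × 4.057139 = 0.676190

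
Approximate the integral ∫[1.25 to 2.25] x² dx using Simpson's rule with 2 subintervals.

f(x) = x²
a = 1.25, b = 2.25, n = 2
h = (b - a)/n = 0.500000

Simpson's rule: (h/3)[f(x₀) + 4f(x₁) + 2f(x₂) + ... + f(xₙ)]

x_0 = 1.2500, f(x_0) = 1.562500, coefficient = 1
x_1 = 1.7500, f(x_1) = 3.062500, coefficient = 4
x_2 = 2.2500, f(x_2) = 5.062500, coefficient = 1

I ≈ (0.500000/3) × 18.875000 = 3.145833
Exact value: 3.145833
Error: 0.000000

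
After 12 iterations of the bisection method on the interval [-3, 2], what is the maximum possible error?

Bisection error bound: |error| ≤ (b-a)/2^n
|error| ≤ (2 - (-3))/2^12 = 5/2^12
|error| ≤ 0.0012207031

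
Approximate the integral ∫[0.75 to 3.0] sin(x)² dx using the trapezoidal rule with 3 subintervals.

f(x) = sin(x)²
a = 0.75, b = 3.0, n = 3
h = (b - a)/n = 0.750000

Trapezoidal rule: (h/2)[f(x₀) + 2f(x₁) + 2f(x₂) + ... + f(xₙ)]

x_0 = 0.7500, f(x_0) = 0.464631, coefficient = 1
x_1 = 1.5000, f(x_1) = 0.994996, coefficient = 2
x_2 = 2.2500, f(x_2) = 0.605398, coefficient = 2
x_3 = 3.0000, f(x_3) = 0.019915, coefficient = 1

I ≈ (0.750000/2) × 3.685335 = 1.382000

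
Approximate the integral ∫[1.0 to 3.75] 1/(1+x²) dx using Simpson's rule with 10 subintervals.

f(x) = 1/(1+x²)
a = 1.0, b = 3.75, n = 10
h = (b - a)/n = 0.275000

Simpson's rule: (h/3)[f(x₀) + 4f(x₁) + 2f(x₂) + ... + f(xₙ)]

x_0 = 1.0000, f(x_0) = 0.500000, coefficient = 1
x_1 = 1.2750, f(x_1) = 0.380862, coefficient = 4
x_2 = 1.5500, f(x_2) = 0.293902, coefficient = 2
x_3 = 1.8250, f(x_3) = 0.230914, coefficient = 4
x_4 = 2.1000, f(x_4) = 0.184843, coefficient = 2
x_5 = 2.3750, f(x_5) = 0.150588, coefficient = 4
x_6 = 2.6500, f(x_6) = 0.124649, coefficient = 2
x_7 = 2.9250, f(x_7) = 0.104650, coefficient = 4
x_8 = 3.2000, f(x_8) = 0.088968, coefficient = 2
x_9 = 3.4750, f(x_9) = 0.076478, coefficient = 4
x_10 = 3.7500, f(x_10) = 0.066390, coefficient = 1

I ≈ (0.275000/3) × 5.725082 = 0.524799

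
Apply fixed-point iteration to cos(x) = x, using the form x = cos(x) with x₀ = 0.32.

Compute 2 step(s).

Equation: cos(x) = x
Fixed-point form: x = cos(x)
x₀ = 0.32

x_1 = g(0.320000) = 0.949235
x_2 = g(0.949235) = 0.582305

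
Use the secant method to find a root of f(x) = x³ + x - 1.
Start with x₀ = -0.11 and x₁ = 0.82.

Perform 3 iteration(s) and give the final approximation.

f(x) = x³ + x - 1
x₀ = -0.11, x₁ = 0.82

Secant formula: x_{n+1} = x_n - f(x_n)(x_n - x_{n-1})/(f(x_n) - f(x_{n-1}))

Iteration 1:
  f(-0.110000) = -1.111331
  f(0.820000) = 0.371368
  x_2 = 0.820000 - 0.371368×(0.820000 - (-0.110000))/(0.371368 - (-1.111331))
       = 0.587065
Iteration 2:
  f(0.820000) = 0.371368
  f(0.587065) = -0.210605
  x_3 = 0.587065 - (-0.210605)×(0.587065 - 0.820000)/(-0.210605 - 0.371368)
       = 0.671360
Iteration 3:
  f(0.587065) = -0.210605
  f(0.671360) = -0.026042
  x_4 = 0.671360 - (-0.026042)×(0.671360 - 0.587065)/(-0.026042 - (-0.210605))
       = 0.683254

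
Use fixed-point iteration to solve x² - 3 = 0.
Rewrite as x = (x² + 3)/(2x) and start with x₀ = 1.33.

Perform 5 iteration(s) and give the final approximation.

Equation: x² - 3 = 0
Fixed-point form: x = (x² + 3)/(2x)
x₀ = 1.33

x_1 = g(1.330000) = 1.792820
x_2 = g(1.792820) = 1.733081
x_3 = g(1.733081) = 1.732051
x_4 = g(1.732051) = 1.732051
x_5 = g(1.732051) = 1.732051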